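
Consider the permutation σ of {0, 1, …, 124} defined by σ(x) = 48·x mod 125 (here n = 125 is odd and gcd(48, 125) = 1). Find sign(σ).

Orbit of 84 under x↦48x: [84, 32, 36, 103, 69, 62, 101]… (length divides ord_125(48)).
4 cycles of lengths [100, 20, 4, 1].
sign(π) = (−1)^{n − #cycles} = (−1)^{125−4} = (−1)^121 = -1.
Check: (48/125) = -1 by Zolotarev.

-1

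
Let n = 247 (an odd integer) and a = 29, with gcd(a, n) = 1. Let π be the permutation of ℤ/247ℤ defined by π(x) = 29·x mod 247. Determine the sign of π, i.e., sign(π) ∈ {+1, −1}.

Trace 22: π^k(22) = [22, 144, 224, 74, 170, 237, 204] for k=0..6.
18 cycles of lengths [18, 18, 18, 18, 18, 18, 18, 18, 18, 18, 18, 18, 18, 3, 3, 3, 3, 1].
Σ(ℓ_i−1) = 247−18 = 229; sign = (−1)^229 = -1.
Via Zolotarev, sign(π_{29}) = (29|247) = -1.

-1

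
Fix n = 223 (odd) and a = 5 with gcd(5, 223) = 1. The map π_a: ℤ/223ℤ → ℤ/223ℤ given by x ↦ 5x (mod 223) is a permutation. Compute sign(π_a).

Orbit of 214 under x↦5x: [214, 178, 221, 213, 173, 196, 88]… (length divides ord_223(5)).
Cycle type of π: 222 + 1; total 2 cycles.
With 2 cycles on 223 points, sign = (−1)^{223−2} = -1.
Via Zolotarev, sign(π_{5}) = (5|223) = -1.

-1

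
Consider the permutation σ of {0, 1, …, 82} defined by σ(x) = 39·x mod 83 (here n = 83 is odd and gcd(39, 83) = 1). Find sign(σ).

-1

Trace 12: π^k(12) = [12, 53, 75, 20, 33, 42, 61] for k=0..6.
Cycle lengths of π_39 on ℤ/83ℤ: [82, 1]; 2 cycles in total.
2 cycles on 83: each ℓ→(−1)^(ℓ−1), product (−1)^81 = -1.
Zolotarev: (39|83) = -1, matching the cycle-count sign.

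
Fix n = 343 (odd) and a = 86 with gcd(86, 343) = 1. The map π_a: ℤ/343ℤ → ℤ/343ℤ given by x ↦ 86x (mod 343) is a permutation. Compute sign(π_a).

Orbit of 36 under x↦86x: [36, 9, 88, 22, 177, 130, 204]… (length divides ord_343(86)).
The orbit structure of x ↦ 86x mod 343: 7 orbits of sizes [147, 147, 21, 21, 3, 3, 1].
7 cycles on 343: each ℓ→(−1)^(ℓ−1), product (−1)^336 = +1.
(86|343)_J = +1 (Zolotarev's lemma cross-check).

+1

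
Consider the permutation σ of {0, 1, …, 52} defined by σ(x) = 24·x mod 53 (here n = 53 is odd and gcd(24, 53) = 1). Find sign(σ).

Trace 42: π^k(42) = [42, 1, 24, 46, 44, 49, 10] for k=0..6.
Cycle type of π: 13×4 + 1; total 5 cycles.
Σ(ℓ_i−1) = 53−5 = 48; sign = (−1)^48 = +1.
Check: (24/53) = +1 by Zolotarev.

+1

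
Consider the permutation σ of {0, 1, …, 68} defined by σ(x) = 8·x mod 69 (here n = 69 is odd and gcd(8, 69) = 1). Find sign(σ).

Orbit of 59 under x↦8x: [59, 58, 50, 55, 26, 1, 8]… (length divides ord_69(8)).
6 cycles of lengths [22, 22, 11, 11, 2, 1].
6 cycles on 69: each ℓ→(−1)^(ℓ−1), product (−1)^63 = -1.
(8|69)_J = -1 (Zolotarev's lemma cross-check).

-1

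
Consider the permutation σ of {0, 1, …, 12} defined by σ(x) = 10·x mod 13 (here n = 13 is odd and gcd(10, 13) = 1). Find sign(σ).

Start at x=9: 9 → 12 → 3 → 4 → 1 → 10 → 9 (one orbit).
Cycle type of π: 6×2 + 1; total 3 cycles.
Σ(ℓ_i−1) = 13−3 = 10; sign = (−1)^10 = +1.
Via Zolotarev, sign(π_{10}) = (10|13) = +1.

+1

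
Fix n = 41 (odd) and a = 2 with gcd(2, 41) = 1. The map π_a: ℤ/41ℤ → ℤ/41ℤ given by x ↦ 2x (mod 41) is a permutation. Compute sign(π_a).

+1

Start at x=10: 10 → 20 → 40 → 39 → 37 → 33 → 25 → … (one orbit).
Cycle lengths of π_2 on ℤ/41ℤ: [20, 20, 1]; 3 cycles in total.
With 3 cycles on 41 points, sign = (−1)^{41−3} = +1.
Via Zolotarev, sign(π_{2}) = (2|41) = +1.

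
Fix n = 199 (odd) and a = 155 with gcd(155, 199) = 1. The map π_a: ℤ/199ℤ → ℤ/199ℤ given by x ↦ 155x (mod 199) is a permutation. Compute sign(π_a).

+1

Start at x=112: 112 → 47 → 121 → 49 → 33 → 140 → 9 → … (one orbit).
The orbit structure of x ↦ 155x mod 199: 3 orbits of sizes [99, 99, 1].
With 3 cycles on 199 points, sign = (−1)^{199−3} = +1.
The Jacobi symbol (155|199) = +1 (Zolotarev) agrees.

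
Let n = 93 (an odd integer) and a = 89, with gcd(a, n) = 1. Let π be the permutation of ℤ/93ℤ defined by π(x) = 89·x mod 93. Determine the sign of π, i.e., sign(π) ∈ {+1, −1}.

+1

Start at x=89: 89 → 16 → 29 → 70 → 92 → 4 → 77 → … (one orbit).
Decompose π into cycles: lengths [10, 10, 10, 10, 10, 10, 10, 10, 10, 2, 1] (11 cycles, including the fixed point 0).
sign(π) = (−1)^{n − #cycles} = (−1)^{93−11} = (−1)^82 = +1.
(89|93)_J = +1 (Zolotarev's lemma cross-check).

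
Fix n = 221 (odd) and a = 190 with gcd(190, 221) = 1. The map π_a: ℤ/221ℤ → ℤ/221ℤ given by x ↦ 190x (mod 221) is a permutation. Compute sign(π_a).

+1

Orbit of 190 under x↦190x: [190, 77, 44, 183, 73, 168, 96]… (length divides ord_221(190)).
Cycle lengths of π_190 on ℤ/221ℤ: [16, 16, 16, 16, 16, 16, 16, 16, 16, 16, 16, 16, 16, 4, 4, 4, 1]; 17 cycles in total.
Σ(ℓ_i−1) = 221−17 = 204; sign = (−1)^204 = +1.
(190|221)_J = +1 (Zolotarev's lemma cross-check).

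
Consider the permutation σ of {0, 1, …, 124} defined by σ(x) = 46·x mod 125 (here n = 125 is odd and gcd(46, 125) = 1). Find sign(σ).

+1

Trace 111: π^k(111) = [111, 106, 1, 46, 116, 86, 81] for k=0..6.
13 cycles of lengths [25, 25, 25, 25, 5, 5, 5, 5, 1, 1, 1, 1, 1].
125 − 13 = 112 transpositions; sign(π) = (−1)^112 = +1.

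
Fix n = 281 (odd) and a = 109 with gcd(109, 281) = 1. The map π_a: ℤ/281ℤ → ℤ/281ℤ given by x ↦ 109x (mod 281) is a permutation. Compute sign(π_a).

+1

Trace 79: π^k(79) = [79, 181, 59, 249, 165, 1, 109] for k=0..6.
Cycle lengths of π_109 on ℤ/281ℤ: [7, 7, 7, 7, 7, 7, 7, 7, 7, 7, 7, 7, 7, 7, 7, 7, 7, 7, 7, 7, 7, 7, 7, 7, 7, 7, 7, 7, 7, 7, 7, 7, 7, 7, 7, 7, 7, 7, 7, 7, 1]; 41 cycles in total.
Σ(ℓ_i−1) = 281−41 = 240; sign = (−1)^240 = +1.
Check: (109/281) = +1 by Zolotarev.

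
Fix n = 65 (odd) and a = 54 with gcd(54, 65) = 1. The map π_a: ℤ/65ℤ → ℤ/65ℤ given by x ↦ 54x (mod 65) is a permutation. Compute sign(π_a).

-1

Trace 19: π^k(19) = [19, 51, 24, 61, 44, 36, 59] for k=0..6.
8 cycles of lengths [12, 12, 12, 12, 12, 2, 2, 1].
With 8 cycles on 65 points, sign = (−1)^{65−8} = -1.
Check: (54/65) = -1 by Zolotarev.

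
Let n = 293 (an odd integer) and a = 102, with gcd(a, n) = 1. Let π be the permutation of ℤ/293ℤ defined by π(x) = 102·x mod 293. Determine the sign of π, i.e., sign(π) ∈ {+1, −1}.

+1

Orbit of 233 under x↦102x: [233, 33, 143, 229, 211, 133, 88]… (length divides ord_293(102)).
The orbit structure of x ↦ 102x mod 293: 3 orbits of sizes [146, 146, 1].
sign(π) = (−1)^{n − #cycles} = (−1)^{293−3} = (−1)^290 = +1.
The Jacobi symbol (102|293) = +1 (Zolotarev) agrees.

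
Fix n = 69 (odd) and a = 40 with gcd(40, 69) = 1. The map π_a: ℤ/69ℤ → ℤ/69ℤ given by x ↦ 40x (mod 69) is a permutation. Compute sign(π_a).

Start at x=25: 25 → 34 → 49 → 28 → 16 → 19 → 1 → … (one orbit).
The orbit structure of x ↦ 40x mod 69: 6 orbits of sizes [22, 22, 22, 1, 1, 1].
n − c = 69 − 6 = 63; sign = (−1)^63 = -1.
Zolotarev: (40|69) = -1, matching the cycle-count sign.

-1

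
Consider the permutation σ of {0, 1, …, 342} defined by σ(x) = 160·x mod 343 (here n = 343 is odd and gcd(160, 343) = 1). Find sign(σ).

-1

Start at x=314: 314 → 162 → 195 → 330 → 321 → 253 → 6 → … (one orbit).
Cycle type of π: 98×3 + 14×3 + 2×3 + 1; total 10 cycles.
Σ(ℓ_i−1) = 343−10 = 333; sign = (−1)^333 = -1.
Check: (160/343) = -1 by Zolotarev.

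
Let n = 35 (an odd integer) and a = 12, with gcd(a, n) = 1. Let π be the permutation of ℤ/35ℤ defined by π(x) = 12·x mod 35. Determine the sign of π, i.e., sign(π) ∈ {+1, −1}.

+1

Orbit of 17 under x↦12x: [17, 29, 33, 11, 27, 9, 3]… (length divides ord_35(12)).
The orbit structure of x ↦ 12x mod 35: 5 orbits of sizes [12, 12, 6, 4, 1].
sign(π) = (−1)^{n − #cycles} = (−1)^{35−5} = (−1)^30 = +1.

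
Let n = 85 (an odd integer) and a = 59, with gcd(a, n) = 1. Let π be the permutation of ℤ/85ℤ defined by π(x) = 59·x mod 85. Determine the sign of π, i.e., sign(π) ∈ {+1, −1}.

+1

Trace 81: π^k(81) = [81, 19, 16, 9, 21, 49, 1] for k=0..6.
π_59 has 13 disjoint cycles with lengths [8, 8, 8, 8, 8, 8, 8, 8, 8, 8, 2, 2, 1] on {0,…,84}.
n − c = 85 − 13 = 72; sign = (−1)^72 = +1.
Zolotarev: (59|85) = +1, matching the cycle-count sign.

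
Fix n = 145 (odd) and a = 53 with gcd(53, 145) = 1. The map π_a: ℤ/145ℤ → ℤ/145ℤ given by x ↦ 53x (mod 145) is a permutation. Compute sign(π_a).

-1

Start at x=117: 117 → 111 → 83 → 49 → 132 → 36 → 23 → … (one orbit).
π_53 has 10 disjoint cycles with lengths [28, 28, 28, 28, 7, 7, 7, 7, 4, 1] on {0,…,144}.
n − c = 145 − 10 = 135; sign = (−1)^135 = -1.
Zolotarev: (53|145) = -1, matching the cycle-count sign.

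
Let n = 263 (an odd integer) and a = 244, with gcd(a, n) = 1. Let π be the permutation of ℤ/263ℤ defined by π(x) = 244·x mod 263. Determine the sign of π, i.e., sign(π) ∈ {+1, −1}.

+1

Trace 17: π^k(17) = [17, 203, 88, 169, 208, 256, 133] for k=0..6.
π_244 has 3 disjoint cycles with lengths [131, 131, 1] on {0,…,262}.
3 cycles on 263: each ℓ→(−1)^(ℓ−1), product (−1)^260 = +1.
Via Zolotarev, sign(π_{244}) = (244|263) = +1.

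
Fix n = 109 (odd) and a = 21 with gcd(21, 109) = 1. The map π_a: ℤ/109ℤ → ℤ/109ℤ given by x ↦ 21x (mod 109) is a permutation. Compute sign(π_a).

+1

Trace 16: π^k(16) = [16, 9, 80, 45, 73, 7, 38] for k=0..6.
π_21 has 5 disjoint cycles with lengths [27, 27, 27, 27, 1] on {0,…,108}.
5 cycles on 109: each ℓ→(−1)^(ℓ−1), product (−1)^104 = +1.
Via Zolotarev, sign(π_{21}) = (21|109) = +1.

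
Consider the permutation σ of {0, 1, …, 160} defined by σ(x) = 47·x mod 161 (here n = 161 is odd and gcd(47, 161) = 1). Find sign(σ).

Trace 139: π^k(139) = [139, 93, 24, 1, 47, 116] for k=0..5.
Cycle lengths of π_47 on ℤ/161ℤ: [6, 6, 6, 6, 6, 6, 6, 6, 6, 6, 6, 6, 6, 6, 6, 6, 6, 6, 6, 6, 6, 6, 6, 1, 1, 1, 1, 1, 1, 1, 1, 1, 1, 1, 1, 1, 1, 1, 1, 1, 1, 1, 1, 1, 1, 1]; 46 cycles in total.
n − c = 161 − 46 = 115; sign = (−1)^115 = -1.

-1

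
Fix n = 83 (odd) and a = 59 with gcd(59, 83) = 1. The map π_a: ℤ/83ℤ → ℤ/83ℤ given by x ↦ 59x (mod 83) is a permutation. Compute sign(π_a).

Orbit of 26 under x↦59x: [26, 40, 36, 49, 69, 4, 70]… (length divides ord_83(59)).
The orbit structure of x ↦ 59x mod 83: 3 orbits of sizes [41, 41, 1].
sign(π) = (−1)^{n − #cycles} = (−1)^{83−3} = (−1)^80 = +1.
The Jacobi symbol (59|83) = +1 (Zolotarev) agrees.

+1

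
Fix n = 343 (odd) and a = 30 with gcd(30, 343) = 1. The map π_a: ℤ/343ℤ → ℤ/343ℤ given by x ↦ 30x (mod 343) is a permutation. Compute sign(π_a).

Start at x=295: 295 → 275 → 18 → 197 → 79 → 312 → 99 → … (one orbit).
Decompose π into cycles: lengths [21, 21, 21, 21, 21, 21, 21, 21, 21, 21, 21, 21, 21, 21, 3, 3, 3, 3, 3, 3, 3, 3, 3, 3, 3, 3, 3, 3, 3, 3, 1] (31 cycles, including the fixed point 0).
Σ(ℓ_i−1) = 343−31 = 312; sign = (−1)^312 = +1.
The Jacobi symbol (30|343) = +1 (Zolotarev) agrees.

+1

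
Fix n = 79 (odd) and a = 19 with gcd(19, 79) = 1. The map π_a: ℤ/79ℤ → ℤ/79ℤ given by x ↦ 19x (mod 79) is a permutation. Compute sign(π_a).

Orbit of 46 under x↦19x: [46, 5, 16, 67, 9, 13, 10]… (length divides ord_79(19)).
π_19 has 3 disjoint cycles with lengths [39, 39, 1] on {0,…,78}.
3 cycles on 79: each ℓ→(−1)^(ℓ−1), product (−1)^76 = +1.

+1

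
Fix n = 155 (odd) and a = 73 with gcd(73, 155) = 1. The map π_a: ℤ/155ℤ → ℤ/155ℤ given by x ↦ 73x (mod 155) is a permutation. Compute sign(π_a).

+1

Trace 37: π^k(37) = [37, 66, 13, 19, 147, 36, 148] for k=0..6.
5 cycles of lengths [60, 60, 30, 4, 1].
n − c = 155 − 5 = 150; sign = (−1)^150 = +1.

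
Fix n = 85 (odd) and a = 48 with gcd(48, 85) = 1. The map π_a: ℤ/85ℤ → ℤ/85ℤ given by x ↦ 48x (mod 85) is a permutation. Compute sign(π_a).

Trace 3: π^k(3) = [3, 59, 27, 21, 73, 19, 62] for k=0..6.
Cycle type of π: 16×5 + 4 + 1; total 7 cycles.
With 7 cycles on 85 points, sign = (−1)^{85−7} = +1.
Via Zolotarev, sign(π_{48}) = (48|85) = +1.

+1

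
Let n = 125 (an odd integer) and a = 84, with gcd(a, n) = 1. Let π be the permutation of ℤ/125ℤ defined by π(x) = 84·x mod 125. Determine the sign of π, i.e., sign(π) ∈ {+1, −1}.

+1

Trace 69: π^k(69) = [69, 46, 114, 76, 9, 6, 4] for k=0..6.
Decompose π into cycles: lengths [50, 50, 10, 10, 2, 2, 1] (7 cycles, including the fixed point 0).
7 cycles on 125: each ℓ→(−1)^(ℓ−1), product (−1)^118 = +1.
Via Zolotarev, sign(π_{84}) = (84|125) = +1.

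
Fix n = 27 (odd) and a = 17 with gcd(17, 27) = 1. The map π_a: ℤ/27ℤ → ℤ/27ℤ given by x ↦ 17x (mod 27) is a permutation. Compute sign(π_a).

-1

Start at x=1: 1 → 17 → 19 → 26 → 10 → 8 → 1 (one orbit).
The orbit structure of x ↦ 17x mod 27: 8 orbits of sizes [6, 6, 6, 2, 2, 2, 2, 1].
sign(π) = (−1)^{n − #cycles} = (−1)^{27−8} = (−1)^19 = -1.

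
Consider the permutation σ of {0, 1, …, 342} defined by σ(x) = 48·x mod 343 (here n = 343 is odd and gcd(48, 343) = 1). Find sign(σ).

Orbit of 50 under x↦48x: [50, 342, 295, 97, 197, 195, 99]… (length divides ord_343(48)).
Cycle lengths of π_48 on ℤ/343ℤ: [14, 14, 14, 14, 14, 14, 14, 14, 14, 14, 14, 14, 14, 14, 14, 14, 14, 14, 14, 14, 14, 2, 2, 2, 2, 2, 2, 2, 2, 2, 2, 2, 2, 2, 2, 2, 2, 2, 2, 2, 2, 2, 2, 2, 2, 1]; 46 cycles in total.
46 cycles on 343: each ℓ→(−1)^(ℓ−1), product (−1)^297 = -1.

-1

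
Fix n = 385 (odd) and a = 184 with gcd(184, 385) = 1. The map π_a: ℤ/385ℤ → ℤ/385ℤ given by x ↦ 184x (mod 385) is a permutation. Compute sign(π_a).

Start at x=184: 184 → 361 → 204 → 191 → 109 → 36 → 79 → … (one orbit).
The orbit structure of x ↦ 184x mod 385: 24 orbits of sizes [30, 30, 30, 30, 30, 30, 30, 30, 30, 30, 10, 10, 10, 10, 10, 6, 6, 6, 6, 3, 3, 2, 2, 1].
With 24 cycles on 385 points, sign = (−1)^{385−24} = -1.
Check: (184/385) = -1 by Zolotarev.

-1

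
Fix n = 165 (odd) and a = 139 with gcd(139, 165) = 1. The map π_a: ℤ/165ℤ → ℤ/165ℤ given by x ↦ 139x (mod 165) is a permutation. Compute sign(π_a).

-1

Trace 79: π^k(79) = [79, 91, 109, 136, 94, 31, 19] for k=0..6.
Cycle type of π: 10×15 + 2×6 + 1×3; total 24 cycles.
n − c = 165 − 24 = 141; sign = (−1)^141 = -1.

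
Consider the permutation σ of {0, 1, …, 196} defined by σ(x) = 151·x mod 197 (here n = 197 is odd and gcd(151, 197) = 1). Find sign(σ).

Orbit of 180 under x↦151x: [180, 191, 79, 109, 108, 154, 8]… (length divides ord_197(151)).
Cycle type of π: 196 + 1; total 2 cycles.
2 cycles on 197: each ℓ→(−1)^(ℓ−1), product (−1)^195 = -1.
Via Zolotarev, sign(π_{151}) = (151|197) = -1.

-1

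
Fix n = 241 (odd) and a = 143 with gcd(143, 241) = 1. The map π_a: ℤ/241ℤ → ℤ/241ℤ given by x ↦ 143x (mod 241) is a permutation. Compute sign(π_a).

+1

Trace 205: π^k(205) = [205, 154, 91, 240, 98, 36, 87] for k=0..6.
25 cycles of lengths [10, 10, 10, 10, 10, 10, 10, 10, 10, 10, 10, 10, 10, 10, 10, 10, 10, 10, 10, 10, 10, 10, 10, 10, 1].
n − c = 241 − 25 = 216; sign = (−1)^216 = +1.
(143|241)_J = +1 (Zolotarev's lemma cross-check).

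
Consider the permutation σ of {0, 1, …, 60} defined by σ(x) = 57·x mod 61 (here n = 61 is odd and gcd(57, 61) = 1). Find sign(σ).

+1

Start at x=57: 57 → 16 → 58 → 12 → 13 → 9 → 25 → … (one orbit).
π_57 has 5 disjoint cycles with lengths [15, 15, 15, 15, 1] on {0,…,60}.
5 cycles on 61: each ℓ→(−1)^(ℓ−1), product (−1)^56 = +1.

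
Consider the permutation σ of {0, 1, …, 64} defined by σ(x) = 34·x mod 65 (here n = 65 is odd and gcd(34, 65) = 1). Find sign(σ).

-1

Trace 44: π^k(44) = [44, 1, 34, 51] for k=0..3.
Decompose π into cycles: lengths [4, 4, 4, 4, 4, 4, 4, 4, 4, 4, 4, 4, 4, 4, 4, 2, 2, 1] (18 cycles, including the fixed point 0).
n − c = 65 − 18 = 47; sign = (−1)^47 = -1.
The Jacobi symbol (34|65) = -1 (Zolotarev) agrees.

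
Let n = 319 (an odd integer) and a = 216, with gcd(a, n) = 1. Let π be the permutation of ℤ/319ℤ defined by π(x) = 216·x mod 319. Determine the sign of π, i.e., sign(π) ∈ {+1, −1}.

Orbit of 274 under x↦216x: [274, 169, 138, 141, 151, 78, 260]… (length divides ord_319(216)).
8 cycles of lengths [70, 70, 70, 70, 14, 14, 10, 1].
n − c = 319 − 8 = 311; sign = (−1)^311 = -1.
(216|319)_J = -1 (Zolotarev's lemma cross-check).

-1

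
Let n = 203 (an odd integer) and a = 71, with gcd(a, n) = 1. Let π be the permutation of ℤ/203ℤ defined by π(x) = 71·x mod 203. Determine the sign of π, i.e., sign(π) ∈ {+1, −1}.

Start at x=64: 64 → 78 → 57 → 190 → 92 → 36 → 120 → … (one orbit).
Cycle type of π: 14×14 + 1×7; total 21 cycles.
sign(π) = (−1)^{n − #cycles} = (−1)^{203−21} = (−1)^182 = +1.
Check: (71/203) = +1 by Zolotarev.

+1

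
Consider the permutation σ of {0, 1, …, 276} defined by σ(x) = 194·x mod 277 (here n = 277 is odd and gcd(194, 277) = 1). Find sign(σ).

+1

Trace 144: π^k(144) = [144, 236, 79, 91, 203, 48, 171] for k=0..6.
Decompose π into cycles: lengths [69, 69, 69, 69, 1] (5 cycles, including the fixed point 0).
n − c = 277 − 5 = 272; sign = (−1)^272 = +1.
Zolotarev: (194|277) = +1, matching the cycle-count sign.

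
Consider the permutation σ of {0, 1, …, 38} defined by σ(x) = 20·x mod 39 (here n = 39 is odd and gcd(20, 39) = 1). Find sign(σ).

Trace 10: π^k(10) = [10, 5, 22, 11, 25, 32, 16] for k=0..6.
The orbit structure of x ↦ 20x mod 39: 5 orbits of sizes [12, 12, 12, 2, 1].
sign(π) = (−1)^{n − #cycles} = (−1)^{39−5} = (−1)^34 = +1.

+1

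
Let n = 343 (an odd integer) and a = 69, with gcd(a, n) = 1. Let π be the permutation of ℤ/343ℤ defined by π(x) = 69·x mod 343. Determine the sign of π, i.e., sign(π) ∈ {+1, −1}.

-1

Orbit of 120 under x↦69x: [120, 48, 225, 90, 36, 83, 239]… (length divides ord_343(69)).
10 cycles of lengths [98, 98, 98, 14, 14, 14, 2, 2, 2, 1].
sign(π) = (−1)^{n − #cycles} = (−1)^{343−10} = (−1)^333 = -1.
Zolotarev: (69|343) = -1, matching the cycle-count sign.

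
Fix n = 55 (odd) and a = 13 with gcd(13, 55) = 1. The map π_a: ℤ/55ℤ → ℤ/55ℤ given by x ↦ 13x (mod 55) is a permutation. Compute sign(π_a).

+1

Trace 4: π^k(4) = [4, 52, 16, 43, 9, 7, 36] for k=0..6.
Cycle lengths of π_13 on ℤ/55ℤ: [20, 20, 10, 4, 1]; 5 cycles in total.
n − c = 55 − 5 = 50; sign = (−1)^50 = +1.
The Jacobi symbol (13|55) = +1 (Zolotarev) agrees.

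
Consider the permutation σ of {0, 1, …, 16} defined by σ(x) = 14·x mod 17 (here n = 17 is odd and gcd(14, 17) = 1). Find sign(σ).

-1

Start at x=3: 3 → 8 → 10 → 4 → 5 → 2 → 11 → … (one orbit).
π_14 has 2 disjoint cycles with lengths [16, 1] on {0,…,16}.
With 2 cycles on 17 points, sign = (−1)^{17−2} = -1.
(14|17)_J = -1 (Zolotarev's lemma cross-check).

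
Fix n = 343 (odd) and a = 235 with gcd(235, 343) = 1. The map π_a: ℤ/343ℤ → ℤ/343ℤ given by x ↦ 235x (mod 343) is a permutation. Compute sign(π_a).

Orbit of 214 under x↦235x: [214, 212, 85, 81, 170, 162, 340]… (length divides ord_343(235)).
Cycle lengths of π_235 on ℤ/343ℤ: [147, 147, 21, 21, 3, 3, 1]; 7 cycles in total.
n − c = 343 − 7 = 336; sign = (−1)^336 = +1.

+1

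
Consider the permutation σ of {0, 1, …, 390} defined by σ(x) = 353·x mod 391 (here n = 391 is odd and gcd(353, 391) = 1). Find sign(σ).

Start at x=81: 81 → 50 → 55 → 256 → 47 → 169 → 225 → … (one orbit).
Cycle type of π: 44×8 + 11×2 + 4×4 + 1; total 15 cycles.
With 15 cycles on 391 points, sign = (−1)^{391−15} = +1.
Zolotarev: (353|391) = +1, matching the cycle-count sign.

+1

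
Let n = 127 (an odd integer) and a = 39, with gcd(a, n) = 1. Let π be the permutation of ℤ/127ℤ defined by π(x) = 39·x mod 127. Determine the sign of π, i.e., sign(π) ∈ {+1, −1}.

Start at x=111: 111 → 11 → 48 → 94 → 110 → 99 → 51 → … (one orbit).
π_39 has 2 disjoint cycles with lengths [126, 1] on {0,…,126}.
2 cycles on 127: each ℓ→(−1)^(ℓ−1), product (−1)^125 = -1.
The Jacobi symbol (39|127) = -1 (Zolotarev) agrees.

-1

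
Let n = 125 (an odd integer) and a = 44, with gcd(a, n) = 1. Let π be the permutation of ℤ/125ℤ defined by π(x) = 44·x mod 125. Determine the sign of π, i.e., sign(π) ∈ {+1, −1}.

+1

Start at x=81: 81 → 64 → 66 → 29 → 26 → 19 → 86 → … (one orbit).
Cycle lengths of π_44 on ℤ/125ℤ: [50, 50, 10, 10, 2, 2, 1]; 7 cycles in total.
125 − 7 = 118 transpositions; sign(π) = (−1)^118 = +1.
The Jacobi symbol (44|125) = +1 (Zolotarev) agrees.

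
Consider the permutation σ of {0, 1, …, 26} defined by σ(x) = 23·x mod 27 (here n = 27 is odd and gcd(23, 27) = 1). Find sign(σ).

-1

Start at x=22: 22 → 20 → 1 → 23 → 16 → 17 → 13 → … (one orbit).
Cycle type of π: 18 + 6 + 2 + 1; total 4 cycles.
n − c = 27 − 4 = 23; sign = (−1)^23 = -1.
Via Zolotarev, sign(π_{23}) = (23|27) = -1.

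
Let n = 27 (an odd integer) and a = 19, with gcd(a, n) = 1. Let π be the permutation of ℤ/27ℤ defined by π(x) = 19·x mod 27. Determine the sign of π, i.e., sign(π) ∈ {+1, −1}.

+1

Orbit of 10 under x↦19x: [10, 1, 19]… (length divides ord_27(19)).
The orbit structure of x ↦ 19x mod 27: 15 orbits of sizes [3, 3, 3, 3, 3, 3, 1, 1, 1, 1, 1, 1, 1, 1, 1].
Σ(ℓ_i−1) = 27−15 = 12; sign = (−1)^12 = +1.
Via Zolotarev, sign(π_{19}) = (19|27) = +1.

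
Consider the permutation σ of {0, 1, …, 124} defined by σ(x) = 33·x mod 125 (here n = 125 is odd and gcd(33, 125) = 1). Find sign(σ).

Trace 34: π^k(34) = [34, 122, 26, 108, 64, 112, 71] for k=0..6.
The orbit structure of x ↦ 33x mod 125: 4 orbits of sizes [100, 20, 4, 1].
n − c = 125 − 4 = 121; sign = (−1)^121 = -1.

-1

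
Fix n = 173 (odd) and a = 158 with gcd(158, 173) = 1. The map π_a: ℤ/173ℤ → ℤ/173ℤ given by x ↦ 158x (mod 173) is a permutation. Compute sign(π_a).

Start at x=95: 95 → 132 → 96 → 117 → 148 → 29 → 84 → … (one orbit).
Decompose π into cycles: lengths [43, 43, 43, 43, 1] (5 cycles, including the fixed point 0).
Σ(ℓ_i−1) = 173−5 = 168; sign = (−1)^168 = +1.

+1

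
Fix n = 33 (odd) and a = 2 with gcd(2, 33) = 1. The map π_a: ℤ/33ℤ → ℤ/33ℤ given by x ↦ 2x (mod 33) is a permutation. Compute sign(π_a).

Start at x=17: 17 → 1 → 2 → 4 → 8 → 16 → 32 → … (one orbit).
π_2 has 5 disjoint cycles with lengths [10, 10, 10, 2, 1] on {0,…,32}.
n − c = 33 − 5 = 28; sign = (−1)^28 = +1.
Via Zolotarev, sign(π_{2}) = (2|33) = +1.

+1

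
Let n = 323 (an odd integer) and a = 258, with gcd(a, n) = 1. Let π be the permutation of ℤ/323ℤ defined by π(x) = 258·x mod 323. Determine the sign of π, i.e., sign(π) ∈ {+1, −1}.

Trace 254: π^k(254) = [254, 286, 144, 7, 191, 182, 121] for k=0..6.
Cycle lengths of π_258 on ℤ/323ℤ: [48, 48, 48, 48, 48, 48, 16, 3, 3, 3, 3, 3, 3, 1]; 14 cycles in total.
n − c = 323 − 14 = 309; sign = (−1)^309 = -1.

-1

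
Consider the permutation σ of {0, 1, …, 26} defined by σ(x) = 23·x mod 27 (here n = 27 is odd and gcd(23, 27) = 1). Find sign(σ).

Trace 2: π^k(2) = [2, 19, 5, 7, 26, 4, 11] for k=0..6.
Decompose π into cycles: lengths [18, 6, 2, 1] (4 cycles, including the fixed point 0).
27 − 4 = 23 transpositions; sign(π) = (−1)^23 = -1.

-1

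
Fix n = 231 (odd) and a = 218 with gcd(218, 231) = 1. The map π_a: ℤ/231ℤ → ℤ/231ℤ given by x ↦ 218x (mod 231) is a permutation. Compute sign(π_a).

Trace 169: π^k(169) = [169, 113, 148, 155, 64, 92, 190] for k=0..6.
π_218 has 42 disjoint cycles with lengths [10, 10, 10, 10, 10, 10, 10, 10, 10, 10, 10, 10, 10, 10, 5, 5, 5, 5, 5, 5, 5, 5, 5, 5, 5, 5, 5, 5, 2, 2, 2, 2, 2, 2, 2, 1, 1, 1, 1, 1, 1, 1] on {0,…,230}.
With 42 cycles on 231 points, sign = (−1)^{231−42} = -1.
Check: (218/231) = -1 by Zolotarev.

-1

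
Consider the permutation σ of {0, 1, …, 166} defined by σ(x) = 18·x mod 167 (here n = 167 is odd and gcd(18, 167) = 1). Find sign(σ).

Orbit of 65 under x↦18x: [65, 1, 18, 157, 154, 100, 130]… (length divides ord_167(18)).
Decompose π into cycles: lengths [83, 83, 1] (3 cycles, including the fixed point 0).
Σ(ℓ_i−1) = 167−3 = 164; sign = (−1)^164 = +1.
Zolotarev: (18|167) = +1, matching the cycle-count sign.

+1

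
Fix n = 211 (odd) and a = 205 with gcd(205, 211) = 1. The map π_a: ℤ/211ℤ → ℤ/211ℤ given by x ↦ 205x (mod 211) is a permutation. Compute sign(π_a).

Start at x=163: 163 → 77 → 171 → 29 → 37 → 200 → 66 → … (one orbit).
Cycle type of π: 210 + 1; total 2 cycles.
With 2 cycles on 211 points, sign = (−1)^{211−2} = -1.
Check: (205/211) = -1 by Zolotarev.

-1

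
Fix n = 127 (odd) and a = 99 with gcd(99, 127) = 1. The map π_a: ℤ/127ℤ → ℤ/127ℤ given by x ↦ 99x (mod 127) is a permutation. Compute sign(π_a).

Trace 19: π^k(19) = [19, 103, 37, 107, 52, 68, 1] for k=0..6.
15 cycles of lengths [9, 9, 9, 9, 9, 9, 9, 9, 9, 9, 9, 9, 9, 9, 1].
With 15 cycles on 127 points, sign = (−1)^{127−15} = +1.
Via Zolotarev, sign(π_{99}) = (99|127) = +1.

+1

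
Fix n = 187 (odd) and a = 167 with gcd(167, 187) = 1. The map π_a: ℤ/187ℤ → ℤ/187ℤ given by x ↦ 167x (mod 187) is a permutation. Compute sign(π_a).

Start at x=65: 65 → 9 → 7 → 47 → 182 → 100 → 57 → … (one orbit).
Cycle lengths of π_167 on ℤ/187ℤ: [80, 80, 16, 10, 1]; 5 cycles in total.
n − c = 187 − 5 = 182; sign = (−1)^182 = +1.
Via Zolotarev, sign(π_{167}) = (167|187) = +1.

+1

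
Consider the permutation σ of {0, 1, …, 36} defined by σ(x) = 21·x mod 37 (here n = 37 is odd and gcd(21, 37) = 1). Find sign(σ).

+1

Start at x=12: 12 → 30 → 1 → 21 → 34 → 11 → 9 → … (one orbit).
Decompose π into cycles: lengths [18, 18, 1] (3 cycles, including the fixed point 0).
3 cycles on 37: each ℓ→(−1)^(ℓ−1), product (−1)^34 = +1.
The Jacobi symbol (21|37) = +1 (Zolotarev) agrees.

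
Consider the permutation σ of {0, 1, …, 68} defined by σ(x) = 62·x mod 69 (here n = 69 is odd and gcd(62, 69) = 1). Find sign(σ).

-1

Trace 64: π^k(64) = [64, 35, 31, 59, 1, 62, 49] for k=0..6.
The orbit structure of x ↦ 62x mod 69: 6 orbits of sizes [22, 22, 11, 11, 2, 1].
6 cycles on 69: each ℓ→(−1)^(ℓ−1), product (−1)^63 = -1.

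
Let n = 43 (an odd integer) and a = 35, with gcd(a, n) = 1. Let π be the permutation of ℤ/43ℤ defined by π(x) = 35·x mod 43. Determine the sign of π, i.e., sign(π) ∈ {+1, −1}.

Orbit of 35 under x↦35x: [35, 21, 4, 11, 41, 16, 1]… (length divides ord_43(35)).
The orbit structure of x ↦ 35x mod 43: 7 orbits of sizes [7, 7, 7, 7, 7, 7, 1].
7 cycles on 43: each ℓ→(−1)^(ℓ−1), product (−1)^36 = +1.

+1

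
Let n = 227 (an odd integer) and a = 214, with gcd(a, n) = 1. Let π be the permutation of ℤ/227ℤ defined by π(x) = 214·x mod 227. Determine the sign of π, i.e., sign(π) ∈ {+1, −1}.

+1

Orbit of 181 under x↦214x: [181, 144, 171, 47, 70, 225, 26]… (length divides ord_227(214)).
3 cycles of lengths [113, 113, 1].
sign(π) = (−1)^{n − #cycles} = (−1)^{227−3} = (−1)^224 = +1.
Zolotarev: (214|227) = +1, matching the cycle-count sign.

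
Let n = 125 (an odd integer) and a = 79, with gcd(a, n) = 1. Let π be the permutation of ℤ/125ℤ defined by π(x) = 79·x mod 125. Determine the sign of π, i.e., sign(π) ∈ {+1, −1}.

Trace 19: π^k(19) = [19, 1, 79, 116, 39, 81, 24] for k=0..6.
Cycle lengths of π_79 on ℤ/125ℤ: [50, 50, 10, 10, 2, 2, 1]; 7 cycles in total.
With 7 cycles on 125 points, sign = (−1)^{125−7} = +1.
The Jacobi symbol (79|125) = +1 (Zolotarev) agrees.

+1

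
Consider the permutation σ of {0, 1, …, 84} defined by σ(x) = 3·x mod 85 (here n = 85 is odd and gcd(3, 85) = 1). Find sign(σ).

+1

Orbit of 62 under x↦3x: [62, 16, 48, 59, 7, 21, 63]… (length divides ord_85(3)).
Cycle type of π: 16×5 + 4 + 1; total 7 cycles.
n − c = 85 − 7 = 78; sign = (−1)^78 = +1.
Zolotarev: (3|85) = +1, matching the cycle-count sign.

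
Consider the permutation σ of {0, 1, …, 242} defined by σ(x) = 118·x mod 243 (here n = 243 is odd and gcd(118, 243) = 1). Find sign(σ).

+1

Start at x=10: 10 → 208 → 1 → 118 → 73 → 109 → 226 → … (one orbit).
27 cycles of lengths [27, 27, 27, 27, 27, 27, 9, 9, 9, 9, 9, 9, 3, 3, 3, 3, 3, 3, 1, 1, 1, 1, 1, 1, 1, 1, 1].
n − c = 243 − 27 = 216; sign = (−1)^216 = +1.
The Jacobi symbol (118|243) = +1 (Zolotarev) agrees.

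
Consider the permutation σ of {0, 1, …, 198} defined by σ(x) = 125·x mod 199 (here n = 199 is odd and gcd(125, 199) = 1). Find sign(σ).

Trace 18: π^k(18) = [18, 61, 63, 114, 121, 1, 125] for k=0..6.
19 cycles of lengths [11, 11, 11, 11, 11, 11, 11, 11, 11, 11, 11, 11, 11, 11, 11, 11, 11, 11, 1].
Σ(ℓ_i−1) = 199−19 = 180; sign = (−1)^180 = +1.
(125|199)_J = +1 (Zolotarev's lemma cross-check).

+1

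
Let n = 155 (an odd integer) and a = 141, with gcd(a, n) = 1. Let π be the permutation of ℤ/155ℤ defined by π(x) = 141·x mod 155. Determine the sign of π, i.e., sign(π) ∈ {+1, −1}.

Orbit of 146 under x↦141x: [146, 126, 96, 51, 61, 76, 21]… (length divides ord_155(141)).
Decompose π into cycles: lengths [30, 30, 30, 30, 30, 1, 1, 1, 1, 1] (10 cycles, including the fixed point 0).
155 − 10 = 145 transpositions; sign(π) = (−1)^145 = -1.
(141|155)_J = -1 (Zolotarev's lemma cross-check).

-1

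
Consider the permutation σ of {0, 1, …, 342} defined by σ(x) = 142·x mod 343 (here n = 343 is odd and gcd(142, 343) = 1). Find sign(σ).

+1

Orbit of 270 under x↦142x: [270, 267, 184, 60, 288, 79, 242]… (length divides ord_343(142)).
π_142 has 7 disjoint cycles with lengths [147, 147, 21, 21, 3, 3, 1] on {0,…,342}.
Σ(ℓ_i−1) = 343−7 = 336; sign = (−1)^336 = +1.
Check: (142/343) = +1 by Zolotarev.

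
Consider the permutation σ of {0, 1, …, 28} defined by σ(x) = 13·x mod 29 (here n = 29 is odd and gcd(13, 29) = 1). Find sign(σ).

+1

Orbit of 5 under x↦13x: [5, 7, 4, 23, 9, 1, 13]… (length divides ord_29(13)).
Cycle type of π: 14×2 + 1; total 3 cycles.
Σ(ℓ_i−1) = 29−3 = 26; sign = (−1)^26 = +1.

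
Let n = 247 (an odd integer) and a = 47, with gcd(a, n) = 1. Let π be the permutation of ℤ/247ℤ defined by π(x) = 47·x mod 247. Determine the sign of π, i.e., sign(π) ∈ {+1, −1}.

-1

Start at x=161: 161 → 157 → 216 → 25 → 187 → 144 → 99 → … (one orbit).
Cycle type of π: 36×6 + 9×2 + 4×3 + 1; total 12 cycles.
247 − 12 = 235 transpositions; sign(π) = (−1)^235 = -1.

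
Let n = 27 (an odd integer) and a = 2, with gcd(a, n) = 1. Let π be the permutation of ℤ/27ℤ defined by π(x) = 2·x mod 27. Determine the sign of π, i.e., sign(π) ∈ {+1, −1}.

-1

Orbit of 19 under x↦2x: [19, 11, 22, 17, 7, 14, 1]… (length divides ord_27(2)).
Cycle type of π: 18 + 6 + 2 + 1; total 4 cycles.
Σ(ℓ_i−1) = 27−4 = 23; sign = (−1)^23 = -1.
Via Zolotarev, sign(π_{2}) = (2|27) = -1.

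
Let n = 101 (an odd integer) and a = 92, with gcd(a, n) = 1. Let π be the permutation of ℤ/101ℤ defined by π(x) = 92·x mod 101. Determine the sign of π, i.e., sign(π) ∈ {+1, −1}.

Trace 19: π^k(19) = [19, 31, 24, 87, 25, 78, 5] for k=0..6.
π_92 has 5 disjoint cycles with lengths [25, 25, 25, 25, 1] on {0,…,100}.
n − c = 101 − 5 = 96; sign = (−1)^96 = +1.

+1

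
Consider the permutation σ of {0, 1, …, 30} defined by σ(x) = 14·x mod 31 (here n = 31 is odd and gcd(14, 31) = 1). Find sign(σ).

+1

Start at x=16: 16 → 7 → 5 → 8 → 19 → 18 → 4 → … (one orbit).
Decompose π into cycles: lengths [15, 15, 1] (3 cycles, including the fixed point 0).
Σ(ℓ_i−1) = 31−3 = 28; sign = (−1)^28 = +1.
Check: (14/31) = +1 by Zolotarev.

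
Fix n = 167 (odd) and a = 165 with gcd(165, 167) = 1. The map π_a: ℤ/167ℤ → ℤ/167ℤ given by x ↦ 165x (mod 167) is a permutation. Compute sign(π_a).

-1

Orbit of 18 under x↦165x: [18, 131, 72, 23, 121, 92, 150]… (length divides ord_167(165)).
2 cycles of lengths [166, 1].
With 2 cycles on 167 points, sign = (−1)^{167−2} = -1.
The Jacobi symbol (165|167) = -1 (Zolotarev) agrees.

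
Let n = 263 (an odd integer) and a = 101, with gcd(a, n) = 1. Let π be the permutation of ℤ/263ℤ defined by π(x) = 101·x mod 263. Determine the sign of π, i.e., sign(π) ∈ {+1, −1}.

-1

Trace 96: π^k(96) = [96, 228, 147, 119, 184, 174, 216] for k=0..6.
The orbit structure of x ↦ 101x mod 263: 2 orbits of sizes [262, 1].
2 cycles on 263: each ℓ→(−1)^(ℓ−1), product (−1)^261 = -1.
The Jacobi symbol (101|263) = -1 (Zolotarev) agrees.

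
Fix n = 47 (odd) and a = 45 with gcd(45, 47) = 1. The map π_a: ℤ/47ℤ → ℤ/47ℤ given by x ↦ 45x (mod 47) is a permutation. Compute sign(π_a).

Trace 45: π^k(45) = [45, 4, 39, 16, 15, 17, 13] for k=0..6.
π_45 has 2 disjoint cycles with lengths [46, 1] on {0,…,46}.
47 − 2 = 45 transpositions; sign(π) = (−1)^45 = -1.
Zolotarev: (45|47) = -1, matching the cycle-count sign.

-1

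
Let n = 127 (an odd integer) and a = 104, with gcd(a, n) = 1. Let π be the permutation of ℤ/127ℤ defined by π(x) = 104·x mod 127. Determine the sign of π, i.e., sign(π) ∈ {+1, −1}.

Trace 19: π^k(19) = [19, 71, 18, 94, 124, 69, 64] for k=0..6.
The orbit structure of x ↦ 104x mod 127: 3 orbits of sizes [63, 63, 1].
127 − 3 = 124 transpositions; sign(π) = (−1)^124 = +1.
(104|127)_J = +1 (Zolotarev's lemma cross-check).

+1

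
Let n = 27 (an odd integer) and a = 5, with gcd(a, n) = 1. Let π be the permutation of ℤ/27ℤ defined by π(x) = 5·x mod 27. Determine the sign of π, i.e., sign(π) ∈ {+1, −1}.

-1

Orbit of 26 under x↦5x: [26, 22, 2, 10, 23, 7, 8]… (length divides ord_27(5)).
π_5 has 4 disjoint cycles with lengths [18, 6, 2, 1] on {0,…,26}.
27 − 4 = 23 transpositions; sign(π) = (−1)^23 = -1.
Via Zolotarev, sign(π_{5}) = (5|27) = -1.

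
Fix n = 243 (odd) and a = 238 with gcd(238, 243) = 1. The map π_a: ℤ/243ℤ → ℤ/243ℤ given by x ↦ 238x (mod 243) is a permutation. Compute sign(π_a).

+1

Orbit of 157 under x↦238x: [157, 187, 37, 58, 196, 235, 40]… (length divides ord_243(238)).
11 cycles of lengths [81, 81, 27, 27, 9, 9, 3, 3, 1, 1, 1].
243 − 11 = 232 transpositions; sign(π) = (−1)^232 = +1.
Check: (238/243) = +1 by Zolotarev.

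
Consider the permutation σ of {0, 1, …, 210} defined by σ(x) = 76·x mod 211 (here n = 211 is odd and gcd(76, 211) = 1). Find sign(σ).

+1

Start at x=183: 183 → 193 → 109 → 55 → 171 → 125 → 5 → … (one orbit).
Cycle lengths of π_76 on ℤ/211ℤ: [35, 35, 35, 35, 35, 35, 1]; 7 cycles in total.
Σ(ℓ_i−1) = 211−7 = 204; sign = (−1)^204 = +1.
Check: (76/211) = +1 by Zolotarev.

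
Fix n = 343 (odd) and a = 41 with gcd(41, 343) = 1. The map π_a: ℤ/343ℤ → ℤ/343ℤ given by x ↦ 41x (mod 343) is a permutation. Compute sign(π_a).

-1

Orbit of 104 under x↦41x: [104, 148, 237, 113, 174, 274, 258]… (length divides ord_343(41)).
Cycle type of π: 98×3 + 14×3 + 2×3 + 1; total 10 cycles.
Σ(ℓ_i−1) = 343−10 = 333; sign = (−1)^333 = -1.
(41|343)_J = -1 (Zolotarev's lemma cross-check).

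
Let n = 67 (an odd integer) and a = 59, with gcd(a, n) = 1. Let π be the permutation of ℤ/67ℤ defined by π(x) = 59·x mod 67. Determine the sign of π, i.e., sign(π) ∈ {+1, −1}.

+1

Orbit of 22 under x↦59x: [22, 25, 1, 59, 64, 24, 9]… (length divides ord_67(59)).
Decompose π into cycles: lengths [11, 11, 11, 11, 11, 11, 1] (7 cycles, including the fixed point 0).
sign(π) = (−1)^{n − #cycles} = (−1)^{67−7} = (−1)^60 = +1.
Via Zolotarev, sign(π_{59}) = (59|67) = +1.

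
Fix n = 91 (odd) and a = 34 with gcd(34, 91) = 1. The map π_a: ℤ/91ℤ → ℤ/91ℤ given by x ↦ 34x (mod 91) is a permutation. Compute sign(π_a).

Orbit of 34 under x↦34x: [34, 64, 83, 1]… (length divides ord_91(34)).
25 cycles of lengths [4, 4, 4, 4, 4, 4, 4, 4, 4, 4, 4, 4, 4, 4, 4, 4, 4, 4, 4, 4, 4, 2, 2, 2, 1].
25 cycles on 91: each ℓ→(−1)^(ℓ−1), product (−1)^66 = +1.

+1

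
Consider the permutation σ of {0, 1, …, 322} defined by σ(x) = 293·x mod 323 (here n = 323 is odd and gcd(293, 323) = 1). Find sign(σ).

Orbit of 239 under x↦293x: [239, 259, 305, 217, 273, 208, 220]… (length divides ord_323(293)).
Cycle type of π: 12×24 + 6×3 + 4×4 + 1; total 32 cycles.
Σ(ℓ_i−1) = 323−32 = 291; sign = (−1)^291 = -1.
Via Zolotarev, sign(π_{293}) = (293|323) = -1.

-1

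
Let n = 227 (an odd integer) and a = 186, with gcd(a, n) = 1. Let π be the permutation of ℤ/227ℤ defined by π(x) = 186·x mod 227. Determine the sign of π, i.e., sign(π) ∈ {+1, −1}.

+1

Orbit of 85 under x↦186x: [85, 147, 102, 131, 77, 21, 47]… (length divides ord_227(186)).
π_186 has 3 disjoint cycles with lengths [113, 113, 1] on {0,…,226}.
n − c = 227 − 3 = 224; sign = (−1)^224 = +1.
Via Zolotarev, sign(π_{186}) = (186|227) = +1.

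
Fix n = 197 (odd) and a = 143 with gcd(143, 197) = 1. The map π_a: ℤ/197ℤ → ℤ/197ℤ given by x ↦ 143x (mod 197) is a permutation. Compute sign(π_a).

+1

Orbit of 49 under x↦143x: [49, 112, 59, 163, 63, 144, 104]… (length divides ord_197(143)).
3 cycles of lengths [98, 98, 1].
Σ(ℓ_i−1) = 197−3 = 194; sign = (−1)^194 = +1.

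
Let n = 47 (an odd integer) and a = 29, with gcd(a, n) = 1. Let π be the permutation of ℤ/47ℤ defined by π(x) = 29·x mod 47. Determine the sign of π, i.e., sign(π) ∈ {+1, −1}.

-1

Orbit of 42 under x↦29x: [42, 43, 25, 20, 16, 41, 14]… (length divides ord_47(29)).
Decompose π into cycles: lengths [46, 1] (2 cycles, including the fixed point 0).
2 cycles on 47: each ℓ→(−1)^(ℓ−1), product (−1)^45 = -1.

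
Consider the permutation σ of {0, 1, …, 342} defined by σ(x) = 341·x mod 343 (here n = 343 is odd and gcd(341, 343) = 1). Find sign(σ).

Trace 244: π^k(244) = [244, 198, 290, 106, 131, 81, 181] for k=0..6.
The orbit structure of x ↦ 341x mod 343: 4 orbits of sizes [294, 42, 6, 1].
n − c = 343 − 4 = 339; sign = (−1)^339 = -1.

-1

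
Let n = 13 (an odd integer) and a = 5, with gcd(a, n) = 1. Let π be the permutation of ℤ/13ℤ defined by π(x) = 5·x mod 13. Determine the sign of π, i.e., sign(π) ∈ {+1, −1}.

Trace 5: π^k(5) = [5, 12, 8, 1] for k=0..3.
Cycle type of π: 4×3 + 1; total 4 cycles.
Σ(ℓ_i−1) = 13−4 = 9; sign = (−1)^9 = -1.

-1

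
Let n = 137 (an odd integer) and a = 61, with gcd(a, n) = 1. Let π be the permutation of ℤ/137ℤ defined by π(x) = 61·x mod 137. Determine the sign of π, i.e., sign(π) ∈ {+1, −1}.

+1

Trace 112: π^k(112) = [112, 119, 135, 15, 93, 56, 128] for k=0..6.
Cycle lengths of π_61 on ℤ/137ℤ: [68, 68, 1]; 3 cycles in total.
n − c = 137 − 3 = 134; sign = (−1)^134 = +1.
The Jacobi symbol (61|137) = +1 (Zolotarev) agrees.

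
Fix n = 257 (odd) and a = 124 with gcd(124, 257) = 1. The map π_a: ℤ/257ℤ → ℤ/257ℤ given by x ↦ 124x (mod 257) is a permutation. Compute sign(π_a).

+1

Trace 29: π^k(29) = [29, 255, 9, 88, 118, 240, 205] for k=0..6.
The orbit structure of x ↦ 124x mod 257: 3 orbits of sizes [128, 128, 1].
Σ(ℓ_i−1) = 257−3 = 254; sign = (−1)^254 = +1.
The Jacobi symbol (124|257) = +1 (Zolotarev) agrees.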